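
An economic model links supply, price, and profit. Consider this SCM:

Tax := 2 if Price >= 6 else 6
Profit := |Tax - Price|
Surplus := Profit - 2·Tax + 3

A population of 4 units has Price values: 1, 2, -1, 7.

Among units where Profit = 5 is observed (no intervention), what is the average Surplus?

Conditioning on Profit=5 selects the 2 unit(s) with Price ∈ {1, 7}. Their Surplus values: -4, 4. Mean = 0.

0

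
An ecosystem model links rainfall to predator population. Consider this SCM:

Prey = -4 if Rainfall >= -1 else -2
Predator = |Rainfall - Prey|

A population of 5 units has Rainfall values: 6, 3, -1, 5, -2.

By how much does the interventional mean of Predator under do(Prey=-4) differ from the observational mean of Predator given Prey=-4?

-1.05

Under do(Prey=-4), Prey's equation is replaced by Prey=-4 for every unit. Per-unit Predator: 10, 7, 3, 9, 2. Mean = 6.2.
Conditioning on Prey=-4 selects the 4 unit(s) with Rainfall ∈ {6, 3, -1, 5}. Their Predator values: 10, 7, 3, 9. Mean = 7.25.
Difference = 6.2 − 7.25 = -1.05.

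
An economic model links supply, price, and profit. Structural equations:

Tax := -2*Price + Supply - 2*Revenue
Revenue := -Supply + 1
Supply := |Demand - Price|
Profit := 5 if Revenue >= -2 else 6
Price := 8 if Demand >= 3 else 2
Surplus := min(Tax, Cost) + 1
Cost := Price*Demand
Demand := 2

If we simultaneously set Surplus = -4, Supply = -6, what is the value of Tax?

-24

The joint intervention fixes Surplus = -4, Supply = -6, removing each variable's own equation.
Price = 8 if Demand >= 3 else 2  [with Demand=2]  = 2
Revenue = -Supply + 1  [with Supply=-6]  = 7
Tax = -2*Price + Supply - 2*Revenue  [with Price=2, Supply=-6, Revenue=7]  = -24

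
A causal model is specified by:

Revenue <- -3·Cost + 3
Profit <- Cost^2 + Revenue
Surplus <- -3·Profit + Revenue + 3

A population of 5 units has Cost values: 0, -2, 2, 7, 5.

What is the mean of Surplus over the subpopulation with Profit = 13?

-37.5

Observing Profit=13 restricts to units where Profit's equation naturally yields 13: Cost ∈ {-2, 5}. In that subpopulation Surplus = -27, -48, mean -37.5.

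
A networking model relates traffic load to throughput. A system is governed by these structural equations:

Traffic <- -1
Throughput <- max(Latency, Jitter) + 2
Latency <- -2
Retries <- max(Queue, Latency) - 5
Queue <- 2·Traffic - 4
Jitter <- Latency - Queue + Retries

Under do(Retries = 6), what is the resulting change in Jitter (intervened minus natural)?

13

Intervening sets Retries = 6 and removes its equation (Retries <- max(Queue, Latency) - 5).
Queue = 2·Traffic - 4  [with Traffic=-1]  = -6
Jitter = Latency - Queue + Retries  [with Latency=-2, Queue=-6, Retries=6]  = 10
Without intervention: Queue = 2·Traffic - 4  [with Traffic=-1]  = -6; Retries = max(Queue, Latency) - 5  [with Queue=-6, Latency=-2]  = -7; Jitter = Latency - Queue + Retries  [with Latency=-2, Queue=-6, Retries=-7]  = -3.
Change = 10 − (-3) = 13.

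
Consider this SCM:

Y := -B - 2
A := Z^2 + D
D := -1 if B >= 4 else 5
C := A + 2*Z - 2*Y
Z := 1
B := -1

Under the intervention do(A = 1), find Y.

Intervening sets A = 1 and removes its equation (A := Z^2 + D).
No directed path runs from A to Y, so Y keeps its natural value.
Y = -B - 2  [with B=-1]  = -1

-1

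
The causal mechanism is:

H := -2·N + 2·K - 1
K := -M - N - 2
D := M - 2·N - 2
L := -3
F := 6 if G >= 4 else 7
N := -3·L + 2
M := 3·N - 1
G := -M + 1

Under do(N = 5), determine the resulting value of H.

-53

do(N=5) replaces the equation N := -3·L + 2 with the constant N = 5.
M = 3·N - 1  [with N=5]  = 14
K = -M - N - 2  [with M=14, N=5]  = -21
H = -2·N + 2·K - 1  [with N=5, K=-21]  = -53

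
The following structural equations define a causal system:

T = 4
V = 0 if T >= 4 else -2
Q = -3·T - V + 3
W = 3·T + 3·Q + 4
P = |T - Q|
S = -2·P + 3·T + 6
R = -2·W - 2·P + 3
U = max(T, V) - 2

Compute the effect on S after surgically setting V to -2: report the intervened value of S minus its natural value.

4

Under do(V=-2), the mechanism V = 0 if T >= 4 else -2 is discarded; V is fixed at -2.
Q = -3·T - V + 3  [with T=4, V=-2]  = -7
P = |T - Q|  [with T=4, Q=-7]  = 11
S = -2·P + 3·T + 6  [with P=11, T=4]  = -4
Without intervention: V = 0 if T >= 4 else -2  [with T=4]  = 0; Q = -3·T - V + 3  [with T=4, V=0]  = -9; P = |T - Q|  [with T=4, Q=-9]  = 13; S = -2·P + 3·T + 6  [with P=13, T=4]  = -8.
Change = -4 − (-8) = 4.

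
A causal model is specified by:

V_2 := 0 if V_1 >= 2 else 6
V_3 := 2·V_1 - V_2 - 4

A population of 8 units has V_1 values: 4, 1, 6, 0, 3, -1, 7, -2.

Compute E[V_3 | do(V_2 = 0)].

Every unit gets V_2=0 under the intervention. V_3 values become 4, -2, 8, -4, 2, -6, 10, -8; E[V_3|do(V_2=0)] = 0.5.

0.5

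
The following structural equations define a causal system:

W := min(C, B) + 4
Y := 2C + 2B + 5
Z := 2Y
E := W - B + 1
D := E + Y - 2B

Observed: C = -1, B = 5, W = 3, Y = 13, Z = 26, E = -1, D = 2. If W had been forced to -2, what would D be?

-3

The intervention breaks the incoming arrows to W: W := min(C, B) + 4 no longer applies, and W = -2.
Y = 2C + 2B + 5  [with C=-1, B=5]  = 13
E = W - B + 1  [with W=-2, B=5]  = -6
D = E + Y - 2B  [with E=-6, Y=13, B=5]  = -3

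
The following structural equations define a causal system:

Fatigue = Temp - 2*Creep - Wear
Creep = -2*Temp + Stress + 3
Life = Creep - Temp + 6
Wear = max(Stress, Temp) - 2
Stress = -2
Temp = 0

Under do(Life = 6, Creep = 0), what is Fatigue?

Under do(Life = 6, Creep = 0), each intervened variable's structural equation is replaced by its fixed value.
Wear = max(Stress, Temp) - 2  [with Stress=-2, Temp=0]  = -2
Fatigue = Temp - 2*Creep - Wear  [with Temp=0, Creep=0, Wear=-2]  = 2

2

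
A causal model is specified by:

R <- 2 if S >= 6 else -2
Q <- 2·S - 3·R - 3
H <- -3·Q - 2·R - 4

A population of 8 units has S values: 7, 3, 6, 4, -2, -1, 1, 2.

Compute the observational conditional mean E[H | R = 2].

Observing R=2 restricts to units where R's equation naturally yields 2: S ∈ {7, 6}. In that subpopulation H = -23, -17, mean -20.

-20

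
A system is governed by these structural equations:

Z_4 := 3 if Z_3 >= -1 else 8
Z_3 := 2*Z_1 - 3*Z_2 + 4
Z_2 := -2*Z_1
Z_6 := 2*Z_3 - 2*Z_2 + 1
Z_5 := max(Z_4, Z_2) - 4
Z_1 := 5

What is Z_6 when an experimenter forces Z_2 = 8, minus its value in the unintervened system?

-144

Under do(Z_2=8), the mechanism Z_2 := -2*Z_1 is discarded; Z_2 is fixed at 8.
Z_3 = 2*Z_1 - 3*Z_2 + 4  [with Z_1=5, Z_2=8]  = -10
Z_6 = 2*Z_3 - 2*Z_2 + 1  [with Z_3=-10, Z_2=8]  = -35
Without intervention: Z_2 = -2*Z_1  [with Z_1=5]  = -10; Z_3 = 2*Z_1 - 3*Z_2 + 4  [with Z_1=5, Z_2=-10]  = 44; Z_6 = 2*Z_3 - 2*Z_2 + 1  [with Z_3=44, Z_2=-10]  = 109.
Change = -35 − 109 = -144.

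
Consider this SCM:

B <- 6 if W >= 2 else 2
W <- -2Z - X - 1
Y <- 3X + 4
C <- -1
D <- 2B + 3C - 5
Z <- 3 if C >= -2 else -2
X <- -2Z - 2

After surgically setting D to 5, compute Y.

-20

Intervening sets D = 5 and removes its equation (D <- 2B + 3C - 5).
Since Y is not a descendant of the intervened variable, it is unaffected.
Z = 3 if C >= -2 else -2  [with C=-1]  = 3
X = -2Z - 2  [with Z=3]  = -8
Y = 3X + 4  [with X=-8]  = -20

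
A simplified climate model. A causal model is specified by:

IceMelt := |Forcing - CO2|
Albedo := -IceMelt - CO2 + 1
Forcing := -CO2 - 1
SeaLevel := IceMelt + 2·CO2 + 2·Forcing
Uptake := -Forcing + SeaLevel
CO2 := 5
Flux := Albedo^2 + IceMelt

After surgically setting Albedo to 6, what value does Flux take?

Under do(Albedo=6), the mechanism Albedo := -IceMelt - CO2 + 1 is discarded; Albedo is fixed at 6.
Forcing = -CO2 - 1  [with CO2=5]  = -6
IceMelt = |Forcing - CO2|  [with Forcing=-6, CO2=5]  = 11
Flux = Albedo^2 + IceMelt  [with Albedo=6, IceMelt=11]  = 47

47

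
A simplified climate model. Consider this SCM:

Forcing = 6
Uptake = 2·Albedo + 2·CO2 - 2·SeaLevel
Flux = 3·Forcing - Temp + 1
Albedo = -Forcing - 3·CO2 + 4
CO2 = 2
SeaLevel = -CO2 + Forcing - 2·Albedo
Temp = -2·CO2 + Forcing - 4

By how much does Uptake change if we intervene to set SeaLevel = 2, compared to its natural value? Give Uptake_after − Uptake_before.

36

Under do(SeaLevel=2), the mechanism SeaLevel = -CO2 + Forcing - 2·Albedo is discarded; SeaLevel is fixed at 2.
Albedo = -Forcing - 3·CO2 + 4  [with Forcing=6, CO2=2]  = -8
Uptake = 2·Albedo + 2·CO2 - 2·SeaLevel  [with Albedo=-8, CO2=2, SeaLevel=2]  = -16
Without intervention: Albedo = -Forcing - 3·CO2 + 4  [with Forcing=6, CO2=2]  = -8; SeaLevel = -CO2 + Forcing - 2·Albedo  [with CO2=2, Forcing=6, Albedo=-8]  = 20; Uptake = 2·Albedo + 2·CO2 - 2·SeaLevel  [with Albedo=-8, CO2=2, SeaLevel=20]  = -52.
Change = -16 − (-52) = 36.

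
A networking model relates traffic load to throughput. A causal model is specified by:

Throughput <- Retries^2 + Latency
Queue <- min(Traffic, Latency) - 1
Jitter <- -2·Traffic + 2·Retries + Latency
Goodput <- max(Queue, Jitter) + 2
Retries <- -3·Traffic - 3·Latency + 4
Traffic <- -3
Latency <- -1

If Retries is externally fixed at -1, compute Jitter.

Intervening sets Retries = -1 and removes its equation (Retries <- -3·Traffic - 3·Latency + 4).
Jitter = -2·Traffic + 2·Retries + Latency  [with Traffic=-3, Retries=-1, Latency=-1]  = 3

3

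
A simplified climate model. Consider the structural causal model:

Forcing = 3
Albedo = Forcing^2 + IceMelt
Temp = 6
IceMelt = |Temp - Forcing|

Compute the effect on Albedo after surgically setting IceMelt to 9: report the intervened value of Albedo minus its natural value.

6

The intervention breaks the incoming arrows to IceMelt: IceMelt = |Temp - Forcing| no longer applies, and IceMelt = 9.
Albedo = Forcing^2 + IceMelt  [with Forcing=3, IceMelt=9]  = 18
Without intervention: IceMelt = |Temp - Forcing|  [with Temp=6, Forcing=3]  = 3; Albedo = Forcing^2 + IceMelt  [with Forcing=3, IceMelt=3]  = 12.
Change = 18 − 12 = 6.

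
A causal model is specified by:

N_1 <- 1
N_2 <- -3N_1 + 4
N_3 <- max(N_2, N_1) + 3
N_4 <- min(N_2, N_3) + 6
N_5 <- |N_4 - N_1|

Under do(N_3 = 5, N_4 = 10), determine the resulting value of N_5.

9

Setting N_3 = 5, N_4 = 10 by intervention discards those variables' equations.
N_5 = |N_4 - N_1|  [with N_4=10, N_1=1]  = 9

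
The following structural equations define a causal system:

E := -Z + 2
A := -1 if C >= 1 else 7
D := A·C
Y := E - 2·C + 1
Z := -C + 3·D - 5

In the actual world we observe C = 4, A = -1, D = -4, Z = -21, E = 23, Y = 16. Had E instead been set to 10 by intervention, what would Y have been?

The intervention breaks the incoming arrows to E: E := -Z + 2 no longer applies, and E = 10.
Y = E - 2·C + 1  [with E=10, C=4]  = 3

3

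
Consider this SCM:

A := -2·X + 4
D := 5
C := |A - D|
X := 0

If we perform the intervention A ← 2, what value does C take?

3

The intervention breaks the incoming arrows to A: A := -2·X + 4 no longer applies, and A = 2.
C = |A - D|  [with A=2, D=5]  = 3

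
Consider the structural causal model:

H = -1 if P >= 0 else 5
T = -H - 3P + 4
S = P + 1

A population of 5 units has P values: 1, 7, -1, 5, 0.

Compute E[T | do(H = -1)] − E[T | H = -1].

Every unit gets H=-1 under the intervention. T values become 2, -16, 8, -10, 5; E[T|do(H=-1)] = -2.2.
Observing H=-1 restricts to units where H's equation naturally yields -1: P ∈ {1, 7, 5, 0}. In that subpopulation T = 2, -16, -10, 5, mean -4.75.
Difference = -2.2 − (-4.75) = 2.55.

2.55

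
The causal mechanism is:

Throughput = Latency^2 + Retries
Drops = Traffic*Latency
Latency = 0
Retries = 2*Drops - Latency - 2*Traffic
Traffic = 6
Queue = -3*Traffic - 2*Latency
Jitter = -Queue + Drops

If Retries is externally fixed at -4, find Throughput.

-4

Under do(Retries=-4), the mechanism Retries = 2*Drops - Latency - 2*Traffic is discarded; Retries is fixed at -4.
Throughput = Latency^2 + Retries  [with Latency=0, Retries=-4]  = -4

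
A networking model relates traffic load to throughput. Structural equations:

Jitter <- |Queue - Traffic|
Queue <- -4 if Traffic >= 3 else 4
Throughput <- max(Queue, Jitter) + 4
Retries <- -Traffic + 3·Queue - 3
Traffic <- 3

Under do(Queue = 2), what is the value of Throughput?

6

do(Queue=2) replaces the equation Queue <- -4 if Traffic >= 3 else 4 with the constant Queue = 2.
Jitter = |Queue - Traffic|  [with Queue=2, Traffic=3]  = 1
Throughput = max(Queue, Jitter) + 4  [with Queue=2, Jitter=1]  = 6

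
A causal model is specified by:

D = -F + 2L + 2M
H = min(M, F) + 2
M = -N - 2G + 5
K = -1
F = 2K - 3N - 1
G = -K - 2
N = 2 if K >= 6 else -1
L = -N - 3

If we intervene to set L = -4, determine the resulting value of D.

Intervening sets L = -4 and removes its equation (L = -N - 3).
N = 2 if K >= 6 else -1  [with K=-1]  = -1
G = -K - 2  [with K=-1]  = -1
M = -N - 2G + 5  [with N=-1, G=-1]  = 8
F = 2K - 3N - 1  [with K=-1, N=-1]  = 0
D = -F + 2L + 2M  [with F=0, L=-4, M=8]  = 8

8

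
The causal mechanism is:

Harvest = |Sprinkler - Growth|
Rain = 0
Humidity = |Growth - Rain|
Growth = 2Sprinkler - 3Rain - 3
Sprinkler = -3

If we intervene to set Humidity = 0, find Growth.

-9

Under do(Humidity=0), the mechanism Humidity = |Growth - Rain| is discarded; Humidity is fixed at 0.
Since Growth is not a descendant of the intervened variable, it is unaffected.
Growth = 2Sprinkler - 3Rain - 3  [with Sprinkler=-3, Rain=0]  = -9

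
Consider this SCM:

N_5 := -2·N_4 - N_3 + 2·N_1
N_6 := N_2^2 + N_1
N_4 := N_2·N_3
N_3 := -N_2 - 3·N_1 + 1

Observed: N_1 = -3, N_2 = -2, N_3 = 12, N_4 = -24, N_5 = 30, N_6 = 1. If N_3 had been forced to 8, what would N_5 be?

do(N_3=8) replaces the equation N_3 := -N_2 - 3·N_1 + 1 with the constant N_3 = 8.
N_4 = N_2·N_3  [with N_2=-2, N_3=8]  = -16
N_5 = -2·N_4 - N_3 + 2·N_1  [with N_4=-16, N_3=8, N_1=-3]  = 18

18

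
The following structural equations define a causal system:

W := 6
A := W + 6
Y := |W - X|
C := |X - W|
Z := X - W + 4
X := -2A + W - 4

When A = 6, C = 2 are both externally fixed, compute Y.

Setting A = 6, C = 2 by intervention discards those variables' equations.
X = -2A + W - 4  [with A=6, W=6]  = -10
Y = |W - X|  [with W=6, X=-10]  = 16

16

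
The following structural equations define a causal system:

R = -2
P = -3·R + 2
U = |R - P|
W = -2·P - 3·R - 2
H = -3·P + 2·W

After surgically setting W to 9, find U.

Under do(W=9), the mechanism W = -2·P - 3·R - 2 is discarded; W is fixed at 9.
Since U is not a descendant of the intervened variable, it is unaffected.
P = -3·R + 2  [with R=-2]  = 8
U = |R - P|  [with R=-2, P=8]  = 10

10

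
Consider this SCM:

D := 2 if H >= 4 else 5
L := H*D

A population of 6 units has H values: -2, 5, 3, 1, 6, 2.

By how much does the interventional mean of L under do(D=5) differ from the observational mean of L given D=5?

7.5

do(D=5) breaks D's dependence on H. With D=5 fixed, L across the units is -10, 25, 15, 5, 30, 10, mean 12.5.
Observing D=5 restricts to units where D's equation naturally yields 5: H ∈ {-2, 3, 1, 2}. In that subpopulation L = -10, 15, 5, 10, mean 5.
Difference = 12.5 − 5 = 7.5.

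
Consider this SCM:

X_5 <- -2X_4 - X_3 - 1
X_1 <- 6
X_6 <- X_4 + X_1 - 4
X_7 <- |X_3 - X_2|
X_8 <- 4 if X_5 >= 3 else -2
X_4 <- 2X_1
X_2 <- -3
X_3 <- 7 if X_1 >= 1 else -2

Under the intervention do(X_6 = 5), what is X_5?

-32

do(X_6=5) replaces the equation X_6 <- X_4 + X_1 - 4 with the constant X_6 = 5.
Since X_5 is not a descendant of the intervened variable, it is unaffected.
X_3 = 7 if X_1 >= 1 else -2  [with X_1=6]  = 7
X_4 = 2X_1  [with X_1=6]  = 12
X_5 = -2X_4 - X_3 - 1  [with X_4=12, X_3=7]  = -32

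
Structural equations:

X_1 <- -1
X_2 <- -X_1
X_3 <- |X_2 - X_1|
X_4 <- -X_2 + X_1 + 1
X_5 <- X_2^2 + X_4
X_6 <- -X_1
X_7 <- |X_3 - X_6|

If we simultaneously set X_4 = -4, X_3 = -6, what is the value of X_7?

7

The joint intervention fixes X_4 = -4, X_3 = -6, removing each variable's own equation.
X_6 = -X_1  [with X_1=-1]  = 1
X_7 = |X_3 - X_6|  [with X_3=-6, X_6=1]  = 7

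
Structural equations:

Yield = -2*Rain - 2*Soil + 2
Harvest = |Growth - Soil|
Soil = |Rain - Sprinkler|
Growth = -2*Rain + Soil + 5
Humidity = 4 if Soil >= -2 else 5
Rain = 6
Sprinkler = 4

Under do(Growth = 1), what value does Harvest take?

1

The intervention breaks the incoming arrows to Growth: Growth = -2*Rain + Soil + 5 no longer applies, and Growth = 1.
Soil = |Rain - Sprinkler|  [with Rain=6, Sprinkler=4]  = 2
Harvest = |Growth - Soil|  [with Growth=1, Soil=2]  = 1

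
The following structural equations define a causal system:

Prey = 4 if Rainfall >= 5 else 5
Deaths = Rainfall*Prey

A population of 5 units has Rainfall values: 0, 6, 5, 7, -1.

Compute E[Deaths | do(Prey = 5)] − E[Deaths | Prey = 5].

The intervention sets Prey=5 in all 5 units regardless of Rainfall. Recomputing Deaths per unit gives 0, 30, 25, 35, -5; average 17.
Conditioning on Prey=5 selects the 2 unit(s) with Rainfall ∈ {0, -1}. Their Deaths values: 0, -5. Mean = -2.5.
Difference = 17 − (-2.5) = 19.5.

19.5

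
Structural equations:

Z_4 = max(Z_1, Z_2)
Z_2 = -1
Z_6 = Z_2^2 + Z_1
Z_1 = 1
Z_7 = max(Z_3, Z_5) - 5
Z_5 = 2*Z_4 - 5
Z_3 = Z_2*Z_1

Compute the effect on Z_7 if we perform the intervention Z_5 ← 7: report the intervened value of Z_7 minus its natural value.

8

Under do(Z_5=7), the mechanism Z_5 = 2*Z_4 - 5 is discarded; Z_5 is fixed at 7.
Z_3 = Z_2*Z_1  [with Z_2=-1, Z_1=1]  = -1
Z_7 = max(Z_3, Z_5) - 5  [with Z_3=-1, Z_5=7]  = 2
Without intervention: Z_3 = Z_2*Z_1  [with Z_2=-1, Z_1=1]  = -1; Z_4 = max(Z_1, Z_2)  [with Z_1=1, Z_2=-1]  = 1; Z_5 = 2*Z_4 - 5  [with Z_4=1]  = -3; Z_7 = max(Z_3, Z_5) - 5  [with Z_3=-1, Z_5=-3]  = -6.
Change = 2 − (-6) = 8.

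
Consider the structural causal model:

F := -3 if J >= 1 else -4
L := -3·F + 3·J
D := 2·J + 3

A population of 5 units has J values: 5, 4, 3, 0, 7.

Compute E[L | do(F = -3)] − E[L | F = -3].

The intervention sets F=-3 in all 5 units regardless of J. Recomputing L per unit gives 24, 21, 18, 9, 30; average 20.4.
Conditioning on F=-3 selects the 4 unit(s) with J ∈ {5, 4, 3, 7}. Their L values: 24, 21, 18, 30. Mean = 23.25.
Difference = 20.4 − 23.25 = -2.85.

-2.85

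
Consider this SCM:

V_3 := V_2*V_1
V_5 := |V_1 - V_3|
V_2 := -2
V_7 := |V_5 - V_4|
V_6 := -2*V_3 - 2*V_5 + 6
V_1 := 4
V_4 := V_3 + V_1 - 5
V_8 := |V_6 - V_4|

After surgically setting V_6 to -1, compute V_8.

8

Intervening sets V_6 = -1 and removes its equation (V_6 := -2*V_3 - 2*V_5 + 6).
V_3 = V_2*V_1  [with V_2=-2, V_1=4]  = -8
V_4 = V_3 + V_1 - 5  [with V_3=-8, V_1=4]  = -9
V_8 = |V_6 - V_4|  [with V_6=-1, V_4=-9]  = 8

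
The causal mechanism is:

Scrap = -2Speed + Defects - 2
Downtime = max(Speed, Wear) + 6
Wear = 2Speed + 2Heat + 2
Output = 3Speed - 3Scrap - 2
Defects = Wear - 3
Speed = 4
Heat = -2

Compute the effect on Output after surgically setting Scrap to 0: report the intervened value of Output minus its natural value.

The intervention breaks the incoming arrows to Scrap: Scrap = -2Speed + Defects - 2 no longer applies, and Scrap = 0.
Output = 3Speed - 3Scrap - 2  [with Speed=4, Scrap=0]  = 10
Without intervention: Wear = 2Speed + 2Heat + 2  [with Speed=4, Heat=-2]  = 6; Defects = Wear - 3  [with Wear=6]  = 3; Scrap = -2Speed + Defects - 2  [with Speed=4, Defects=3]  = -7; Output = 3Speed - 3Scrap - 2  [with Speed=4, Scrap=-7]  = 31.
Change = 10 − 31 = -21.

-21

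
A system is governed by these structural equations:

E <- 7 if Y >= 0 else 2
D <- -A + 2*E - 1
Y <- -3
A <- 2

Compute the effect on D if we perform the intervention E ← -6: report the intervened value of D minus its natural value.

-16

The intervention breaks the incoming arrows to E: E <- 7 if Y >= 0 else 2 no longer applies, and E = -6.
D = -A + 2*E - 1  [with A=2, E=-6]  = -15
Without intervention: E = 7 if Y >= 0 else 2  [with Y=-3]  = 2; D = -A + 2*E - 1  [with A=2, E=2]  = 1.
Change = -15 − 1 = -16.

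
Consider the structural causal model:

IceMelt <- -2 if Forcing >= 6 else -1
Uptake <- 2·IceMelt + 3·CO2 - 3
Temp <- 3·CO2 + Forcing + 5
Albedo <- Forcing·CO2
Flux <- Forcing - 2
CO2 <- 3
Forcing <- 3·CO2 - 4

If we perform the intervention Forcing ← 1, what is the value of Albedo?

3

do(Forcing=1) replaces the equation Forcing <- 3·CO2 - 4 with the constant Forcing = 1.
Albedo = Forcing·CO2  [with Forcing=1, CO2=3]  = 3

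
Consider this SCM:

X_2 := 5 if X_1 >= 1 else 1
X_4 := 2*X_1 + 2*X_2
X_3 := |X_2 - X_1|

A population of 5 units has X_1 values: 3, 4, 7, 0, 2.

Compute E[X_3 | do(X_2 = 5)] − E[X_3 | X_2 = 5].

do(X_2=5) breaks X_2's dependence on X_1. With X_2=5 fixed, X_3 across the units is 2, 1, 2, 5, 3, mean 2.6.
E[X_3|X_2=5] averages over only the 4 units with X_2=5 (X_1 = 3, 4, 7, 2): X_3 = 2, 1, 2, 3, mean 2.
Difference = 2.6 − 2 = 0.6.

0.6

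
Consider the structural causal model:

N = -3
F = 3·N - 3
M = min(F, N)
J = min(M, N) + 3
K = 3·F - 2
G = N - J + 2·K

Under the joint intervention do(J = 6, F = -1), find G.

The joint intervention fixes J = 6, F = -1, removing each variable's own equation.
K = 3·F - 2  [with F=-1]  = -5
G = N - J + 2·K  [with N=-3, J=6, K=-5]  = -19

-19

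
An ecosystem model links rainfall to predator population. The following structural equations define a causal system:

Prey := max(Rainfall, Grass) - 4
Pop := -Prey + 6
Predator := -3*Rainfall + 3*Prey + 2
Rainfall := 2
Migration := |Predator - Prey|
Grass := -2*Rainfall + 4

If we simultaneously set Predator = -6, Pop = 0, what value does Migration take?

4

Setting Predator = -6, Pop = 0 by intervention discards those variables' equations.
Grass = -2*Rainfall + 4  [with Rainfall=2]  = 0
Prey = max(Rainfall, Grass) - 4  [with Rainfall=2, Grass=0]  = -2
Migration = |Predator - Prey|  [with Predator=-6, Prey=-2]  = 4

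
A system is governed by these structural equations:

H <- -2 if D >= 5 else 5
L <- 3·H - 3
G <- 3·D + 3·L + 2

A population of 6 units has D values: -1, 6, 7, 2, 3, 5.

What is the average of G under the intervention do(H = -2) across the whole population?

-14

Under do(H=-2), H's equation is replaced by H=-2 for every unit. Per-unit G: -28, -7, -4, -19, -16, -10. Mean = -14.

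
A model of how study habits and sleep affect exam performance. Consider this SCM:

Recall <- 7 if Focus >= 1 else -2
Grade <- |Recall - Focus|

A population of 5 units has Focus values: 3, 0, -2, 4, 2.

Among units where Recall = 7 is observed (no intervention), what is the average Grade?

Conditioning on Recall=7 selects the 3 unit(s) with Focus ∈ {3, 4, 2}. Their Grade values: 4, 3, 5. Mean = 4.

4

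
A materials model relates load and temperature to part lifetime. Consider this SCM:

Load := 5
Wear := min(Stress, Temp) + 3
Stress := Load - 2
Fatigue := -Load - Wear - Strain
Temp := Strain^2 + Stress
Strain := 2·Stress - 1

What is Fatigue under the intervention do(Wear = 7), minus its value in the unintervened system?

The intervention breaks the incoming arrows to Wear: Wear := min(Stress, Temp) + 3 no longer applies, and Wear = 7.
Stress = Load - 2  [with Load=5]  = 3
Strain = 2·Stress - 1  [with Stress=3]  = 5
Fatigue = -Load - Wear - Strain  [with Load=5, Wear=7, Strain=5]  = -17
Without intervention: Stress = Load - 2  [with Load=5]  = 3; Strain = 2·Stress - 1  [with Stress=3]  = 5; Temp = Strain^2 + Stress  [with Strain=5, Stress=3]  = 28; Wear = min(Stress, Temp) + 3  [with Stress=3, Temp=28]  = 6; Fatigue = -Load - Wear - Strain  [with Load=5, Wear=6, Strain=5]  = -16.
Change = -17 − (-16) = -1.

-1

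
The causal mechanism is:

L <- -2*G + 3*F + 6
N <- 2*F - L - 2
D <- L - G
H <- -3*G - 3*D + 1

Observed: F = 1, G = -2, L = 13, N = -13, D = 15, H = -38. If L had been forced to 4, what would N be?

The intervention breaks the incoming arrows to L: L <- -2*G + 3*F + 6 no longer applies, and L = 4.
N = 2*F - L - 2  [with F=1, L=4]  = -4

-4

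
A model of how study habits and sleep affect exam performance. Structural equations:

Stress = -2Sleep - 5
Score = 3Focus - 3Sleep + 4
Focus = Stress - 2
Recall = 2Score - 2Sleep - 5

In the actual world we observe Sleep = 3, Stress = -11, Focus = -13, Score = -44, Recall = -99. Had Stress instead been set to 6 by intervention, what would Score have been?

7

Under do(Stress=6), the mechanism Stress = -2Sleep - 5 is discarded; Stress is fixed at 6.
Focus = Stress - 2  [with Stress=6]  = 4
Score = 3Focus - 3Sleep + 4  [with Focus=4, Sleep=3]  = 7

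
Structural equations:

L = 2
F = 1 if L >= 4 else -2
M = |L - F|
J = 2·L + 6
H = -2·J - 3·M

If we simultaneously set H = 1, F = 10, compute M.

8

Setting H = 1, F = 10 by intervention discards those variables' equations.
M = |L - F|  [with L=2, F=10]  = 8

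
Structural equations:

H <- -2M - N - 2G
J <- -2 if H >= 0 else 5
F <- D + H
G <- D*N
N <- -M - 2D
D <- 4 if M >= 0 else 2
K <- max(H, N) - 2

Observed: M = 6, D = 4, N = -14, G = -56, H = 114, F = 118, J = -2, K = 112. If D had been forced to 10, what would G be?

-260

Under do(D=10), the mechanism D <- 4 if M >= 0 else 2 is discarded; D is fixed at 10.
N = -M - 2D  [with M=6, D=10]  = -26
G = D*N  [with D=10, N=-26]  = -260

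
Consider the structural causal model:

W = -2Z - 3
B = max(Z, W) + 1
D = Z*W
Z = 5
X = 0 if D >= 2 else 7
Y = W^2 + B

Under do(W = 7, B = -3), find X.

Under do(W = 7, B = -3), each intervened variable's structural equation is replaced by its fixed value.
D = Z*W  [with Z=5, W=7]  = 35
X = 0 if D >= 2 else 7  [with D=35]  = 0

0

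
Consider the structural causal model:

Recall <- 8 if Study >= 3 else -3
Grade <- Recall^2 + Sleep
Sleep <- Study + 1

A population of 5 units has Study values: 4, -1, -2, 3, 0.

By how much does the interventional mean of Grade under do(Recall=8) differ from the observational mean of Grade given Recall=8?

-2.7

Under do(Recall=8), Recall's equation is replaced by Recall=8 for every unit. Per-unit Grade: 69, 64, 63, 68, 65. Mean = 65.8.
Conditioning on Recall=8 selects the 2 unit(s) with Study ∈ {4, 3}. Their Grade values: 69, 68. Mean = 68.5.
Difference = 65.8 − 68.5 = -2.7.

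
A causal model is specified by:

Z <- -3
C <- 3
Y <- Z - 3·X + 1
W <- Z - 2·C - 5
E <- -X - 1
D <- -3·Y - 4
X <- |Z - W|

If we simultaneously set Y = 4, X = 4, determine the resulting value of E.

-5

Setting Y = 4, X = 4 by intervention discards those variables' equations.
E = -X - 1  [with X=4]  = -5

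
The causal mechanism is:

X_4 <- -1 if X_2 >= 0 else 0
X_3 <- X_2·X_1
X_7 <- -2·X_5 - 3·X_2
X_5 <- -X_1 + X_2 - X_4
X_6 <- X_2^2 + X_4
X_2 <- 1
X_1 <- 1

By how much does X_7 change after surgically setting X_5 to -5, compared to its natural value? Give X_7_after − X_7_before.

Under do(X_5=-5), the mechanism X_5 <- -X_1 + X_2 - X_4 is discarded; X_5 is fixed at -5.
X_7 = -2·X_5 - 3·X_2  [with X_5=-5, X_2=1]  = 7
Without intervention: X_4 = -1 if X_2 >= 0 else 0  [with X_2=1]  = -1; X_5 = -X_1 + X_2 - X_4  [with X_1=1, X_2=1, X_4=-1]  = 1; X_7 = -2·X_5 - 3·X_2  [with X_5=1, X_2=1]  = -5.
Change = 7 − (-5) = 12.

12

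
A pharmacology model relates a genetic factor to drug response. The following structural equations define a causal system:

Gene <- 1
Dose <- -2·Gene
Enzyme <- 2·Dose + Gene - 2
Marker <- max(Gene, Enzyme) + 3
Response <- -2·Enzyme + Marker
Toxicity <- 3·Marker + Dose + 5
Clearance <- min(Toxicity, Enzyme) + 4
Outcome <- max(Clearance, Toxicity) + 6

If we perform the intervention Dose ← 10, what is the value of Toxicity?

81

Under do(Dose=10), the mechanism Dose <- -2·Gene is discarded; Dose is fixed at 10.
Enzyme = 2·Dose + Gene - 2  [with Dose=10, Gene=1]  = 19
Marker = max(Gene, Enzyme) + 3  [with Gene=1, Enzyme=19]  = 22
Toxicity = 3·Marker + Dose + 5  [with Marker=22, Dose=10]  = 81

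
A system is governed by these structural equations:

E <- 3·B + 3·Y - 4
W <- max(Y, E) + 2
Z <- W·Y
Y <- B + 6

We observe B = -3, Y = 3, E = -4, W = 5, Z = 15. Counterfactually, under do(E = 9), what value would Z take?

33

do(E=9) replaces the equation E <- 3·B + 3·Y - 4 with the constant E = 9.
Y = B + 6  [with B=-3]  = 3
W = max(Y, E) + 2  [with Y=3, E=9]  = 11
Z = W·Y  [with W=11, Y=3]  = 33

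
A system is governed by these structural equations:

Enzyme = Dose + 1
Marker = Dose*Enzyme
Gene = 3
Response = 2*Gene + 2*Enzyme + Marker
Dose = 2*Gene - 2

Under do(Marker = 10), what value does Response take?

26

Intervening sets Marker = 10 and removes its equation (Marker = Dose*Enzyme).
Dose = 2*Gene - 2  [with Gene=3]  = 4
Enzyme = Dose + 1  [with Dose=4]  = 5
Response = 2*Gene + 2*Enzyme + Marker  [with Gene=3, Enzyme=5, Marker=10]  = 26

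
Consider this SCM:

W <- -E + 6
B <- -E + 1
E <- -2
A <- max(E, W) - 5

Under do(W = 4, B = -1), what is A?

-1

The joint intervention fixes W = 4, B = -1, removing each variable's own equation.
A = max(E, W) - 5  [with E=-2, W=4]  = -1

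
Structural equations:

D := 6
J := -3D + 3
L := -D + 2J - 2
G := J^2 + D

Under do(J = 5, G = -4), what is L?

The joint intervention fixes J = 5, G = -4, removing each variable's own equation.
L = -D + 2J - 2  [with D=6, J=5]  = 2

2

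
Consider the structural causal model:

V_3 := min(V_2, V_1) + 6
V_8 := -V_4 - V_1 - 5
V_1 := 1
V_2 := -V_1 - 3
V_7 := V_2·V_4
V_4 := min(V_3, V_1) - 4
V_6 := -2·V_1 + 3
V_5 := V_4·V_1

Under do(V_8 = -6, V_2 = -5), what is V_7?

The joint intervention fixes V_8 = -6, V_2 = -5, removing each variable's own equation.
V_3 = min(V_2, V_1) + 6  [with V_2=-5, V_1=1]  = 1
V_4 = min(V_3, V_1) - 4  [with V_3=1, V_1=1]  = -3
V_7 = V_2·V_4  [with V_2=-5, V_4=-3]  = 15

15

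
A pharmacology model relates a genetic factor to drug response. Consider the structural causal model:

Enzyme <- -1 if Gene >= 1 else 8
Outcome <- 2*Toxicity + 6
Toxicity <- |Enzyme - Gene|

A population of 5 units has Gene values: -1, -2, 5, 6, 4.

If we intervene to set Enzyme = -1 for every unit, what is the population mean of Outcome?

13.6

do(Enzyme=-1) breaks Enzyme's dependence on Gene. With Enzyme=-1 fixed, Outcome across the units is 6, 8, 18, 20, 16, mean 13.6.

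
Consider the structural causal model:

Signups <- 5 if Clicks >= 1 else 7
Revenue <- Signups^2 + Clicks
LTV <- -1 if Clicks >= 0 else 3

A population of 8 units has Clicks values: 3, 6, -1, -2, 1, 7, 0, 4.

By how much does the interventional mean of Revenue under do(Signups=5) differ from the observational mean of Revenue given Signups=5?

-1.95

Every unit gets Signups=5 under the intervention. Revenue values become 28, 31, 24, 23, 26, 32, 25, 29; E[Revenue|do(Signups=5)] = 27.25.
E[Revenue|Signups=5] averages over only the 5 units with Signups=5 (Clicks = 3, 6, 1, 7, 4): Revenue = 28, 31, 26, 32, 29, mean 29.2.
Difference = 27.25 − 29.2 = -1.95.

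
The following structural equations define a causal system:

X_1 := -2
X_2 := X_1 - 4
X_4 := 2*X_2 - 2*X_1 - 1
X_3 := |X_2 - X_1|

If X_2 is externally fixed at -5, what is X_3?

3

The intervention breaks the incoming arrows to X_2: X_2 := X_1 - 4 no longer applies, and X_2 = -5.
X_3 = |X_2 - X_1|  [with X_2=-5, X_1=-2]  = 3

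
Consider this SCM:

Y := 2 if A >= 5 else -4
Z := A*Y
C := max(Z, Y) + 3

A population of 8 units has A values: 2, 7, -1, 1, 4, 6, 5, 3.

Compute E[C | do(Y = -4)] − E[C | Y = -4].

-0.6

Every unit gets Y=-4 under the intervention. C values become -1, -1, 7, -1, -1, -1, -1, -1; E[C|do(Y=-4)] = 0.
Observing Y=-4 restricts to units where Y's equation naturally yields -4: A ∈ {2, -1, 1, 4, 3}. In that subpopulation C = -1, 7, -1, -1, -1, mean 0.6.
Difference = 0 − 0.6 = -0.6.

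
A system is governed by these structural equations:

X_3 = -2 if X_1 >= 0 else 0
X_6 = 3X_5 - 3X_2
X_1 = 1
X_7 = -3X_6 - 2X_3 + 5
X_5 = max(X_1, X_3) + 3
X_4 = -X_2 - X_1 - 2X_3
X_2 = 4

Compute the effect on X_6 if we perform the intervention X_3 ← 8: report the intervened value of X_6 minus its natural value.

The intervention breaks the incoming arrows to X_3: X_3 = -2 if X_1 >= 0 else 0 no longer applies, and X_3 = 8.
X_5 = max(X_1, X_3) + 3  [with X_1=1, X_3=8]  = 11
X_6 = 3X_5 - 3X_2  [with X_5=11, X_2=4]  = 21
Without intervention: X_3 = -2 if X_1 >= 0 else 0  [with X_1=1]  = -2; X_5 = max(X_1, X_3) + 3  [with X_1=1, X_3=-2]  = 4; X_6 = 3X_5 - 3X_2  [with X_5=4, X_2=4]  = 0.
Change = 21 − 0 = 21.

21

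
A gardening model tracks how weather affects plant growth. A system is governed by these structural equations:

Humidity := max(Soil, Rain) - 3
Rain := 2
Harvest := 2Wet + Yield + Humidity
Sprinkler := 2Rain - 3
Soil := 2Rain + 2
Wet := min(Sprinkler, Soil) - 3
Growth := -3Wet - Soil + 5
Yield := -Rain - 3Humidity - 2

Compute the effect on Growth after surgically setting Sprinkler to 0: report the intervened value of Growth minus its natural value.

do(Sprinkler=0) replaces the equation Sprinkler := 2Rain - 3 with the constant Sprinkler = 0.
Soil = 2Rain + 2  [with Rain=2]  = 6
Wet = min(Sprinkler, Soil) - 3  [with Sprinkler=0, Soil=6]  = -3
Growth = -3Wet - Soil + 5  [with Wet=-3, Soil=6]  = 8
Without intervention: Sprinkler = 2Rain - 3  [with Rain=2]  = 1; Soil = 2Rain + 2  [with Rain=2]  = 6; Wet = min(Sprinkler, Soil) - 3  [with Sprinkler=1, Soil=6]  = -2; Growth = -3Wet - Soil + 5  [with Wet=-2, Soil=6]  = 5.
Change = 8 − 5 = 3.

3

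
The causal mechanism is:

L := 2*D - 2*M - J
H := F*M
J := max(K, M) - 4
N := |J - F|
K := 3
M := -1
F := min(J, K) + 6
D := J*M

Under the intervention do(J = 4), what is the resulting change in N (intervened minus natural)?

do(J=4) replaces the equation J := max(K, M) - 4 with the constant J = 4.
F = min(J, K) + 6  [with J=4, K=3]  = 9
N = |J - F|  [with J=4, F=9]  = 5
Without intervention: J = max(K, M) - 4  [with K=3, M=-1]  = -1; F = min(J, K) + 6  [with J=-1, K=3]  = 5; N = |J - F|  [with J=-1, F=5]  = 6.
Change = 5 − 6 = -1.

-1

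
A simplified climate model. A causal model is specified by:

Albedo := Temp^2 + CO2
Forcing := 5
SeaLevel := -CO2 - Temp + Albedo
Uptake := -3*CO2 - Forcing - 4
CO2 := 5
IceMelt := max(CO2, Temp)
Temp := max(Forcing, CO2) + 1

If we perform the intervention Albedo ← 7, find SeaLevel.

-4

The intervention breaks the incoming arrows to Albedo: Albedo := Temp^2 + CO2 no longer applies, and Albedo = 7.
Temp = max(Forcing, CO2) + 1  [with Forcing=5, CO2=5]  = 6
SeaLevel = -CO2 - Temp + Albedo  [with CO2=5, Temp=6, Albedo=7]  = -4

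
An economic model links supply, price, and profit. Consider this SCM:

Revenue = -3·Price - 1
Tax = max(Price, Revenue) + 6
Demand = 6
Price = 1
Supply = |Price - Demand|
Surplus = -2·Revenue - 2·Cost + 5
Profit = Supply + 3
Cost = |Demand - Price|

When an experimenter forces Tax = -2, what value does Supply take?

5

do(Tax=-2) replaces the equation Tax = max(Price, Revenue) + 6 with the constant Tax = -2.
Supply is not downstream of the intervention, so its value is determined by the original equations.
Supply = |Price - Demand|  [with Price=1, Demand=6]  = 5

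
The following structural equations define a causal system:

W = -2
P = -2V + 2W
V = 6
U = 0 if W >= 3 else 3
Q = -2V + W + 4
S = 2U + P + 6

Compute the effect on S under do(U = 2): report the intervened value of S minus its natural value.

-2

The intervention breaks the incoming arrows to U: U = 0 if W >= 3 else 3 no longer applies, and U = 2.
P = -2V + 2W  [with V=6, W=-2]  = -16
S = 2U + P + 6  [with U=2, P=-16]  = -6
Without intervention: P = -2V + 2W  [with V=6, W=-2]  = -16; U = 0 if W >= 3 else 3  [with W=-2]  = 3; S = 2U + P + 6  [with U=3, P=-16]  = -4.
Change = -6 − (-4) = -2.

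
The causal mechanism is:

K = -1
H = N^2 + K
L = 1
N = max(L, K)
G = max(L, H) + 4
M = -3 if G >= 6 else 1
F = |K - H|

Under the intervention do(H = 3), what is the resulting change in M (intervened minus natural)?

-4

The intervention breaks the incoming arrows to H: H = N^2 + K no longer applies, and H = 3.
G = max(L, H) + 4  [with L=1, H=3]  = 7
M = -3 if G >= 6 else 1  [with G=7]  = -3
Without intervention: N = max(L, K)  [with L=1, K=-1]  = 1; H = N^2 + K  [with N=1, K=-1]  = 0; G = max(L, H) + 4  [with L=1, H=0]  = 5; M = -3 if G >= 6 else 1  [with G=5]  = 1.
Change = -3 − 1 = -4.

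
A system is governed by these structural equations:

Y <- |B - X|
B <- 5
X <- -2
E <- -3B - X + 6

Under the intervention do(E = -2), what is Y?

Under do(E=-2), the mechanism E <- -3B - X + 6 is discarded; E is fixed at -2.
Since Y is not a descendant of the intervened variable, it is unaffected.
Y = |B - X|  [with B=5, X=-2]  = 7

7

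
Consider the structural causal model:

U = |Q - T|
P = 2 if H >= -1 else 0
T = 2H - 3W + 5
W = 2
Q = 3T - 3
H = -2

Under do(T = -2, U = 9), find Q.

The joint intervention fixes T = -2, U = 9, removing each variable's own equation.
Q = 3T - 3  [with T=-2]  = -9

-9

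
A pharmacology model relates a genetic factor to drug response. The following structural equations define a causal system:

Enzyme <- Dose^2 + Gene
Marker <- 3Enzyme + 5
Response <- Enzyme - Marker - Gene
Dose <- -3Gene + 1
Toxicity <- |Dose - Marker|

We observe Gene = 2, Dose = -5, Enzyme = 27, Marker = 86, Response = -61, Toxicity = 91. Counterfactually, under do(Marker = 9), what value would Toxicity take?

Under do(Marker=9), the mechanism Marker <- 3Enzyme + 5 is discarded; Marker is fixed at 9.
Dose = -3Gene + 1  [with Gene=2]  = -5
Toxicity = |Dose - Marker|  [with Dose=-5, Marker=9]  = 14

14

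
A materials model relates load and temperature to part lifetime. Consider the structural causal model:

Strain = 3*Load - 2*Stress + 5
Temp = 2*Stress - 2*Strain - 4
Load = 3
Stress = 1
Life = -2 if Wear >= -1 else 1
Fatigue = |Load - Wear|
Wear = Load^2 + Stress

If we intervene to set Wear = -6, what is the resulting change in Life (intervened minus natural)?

3

Under do(Wear=-6), the mechanism Wear = Load^2 + Stress is discarded; Wear is fixed at -6.
Life = -2 if Wear >= -1 else 1  [with Wear=-6]  = 1
Without intervention: Wear = Load^2 + Stress  [with Load=3, Stress=1]  = 10; Life = -2 if Wear >= -1 else 1  [with Wear=10]  = -2.
Change = 1 − (-2) = 3.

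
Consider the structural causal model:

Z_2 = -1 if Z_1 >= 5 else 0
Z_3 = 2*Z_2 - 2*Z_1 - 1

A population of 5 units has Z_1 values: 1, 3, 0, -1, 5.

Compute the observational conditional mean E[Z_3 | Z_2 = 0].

Conditioning on Z_2=0 selects the 4 unit(s) with Z_1 ∈ {1, 3, 0, -1}. Their Z_3 values: -3, -7, -1, 1. Mean = -2.5.

-2.5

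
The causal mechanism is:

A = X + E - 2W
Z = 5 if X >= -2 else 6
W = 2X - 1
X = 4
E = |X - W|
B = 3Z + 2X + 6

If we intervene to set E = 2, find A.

do(E=2) replaces the equation E = |X - W| with the constant E = 2.
W = 2X - 1  [with X=4]  = 7
A = X + E - 2W  [with X=4, E=2, W=7]  = -8

-8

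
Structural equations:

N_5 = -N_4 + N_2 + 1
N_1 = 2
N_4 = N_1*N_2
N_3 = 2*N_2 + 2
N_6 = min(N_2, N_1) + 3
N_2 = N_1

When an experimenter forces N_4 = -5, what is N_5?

Intervening sets N_4 = -5 and removes its equation (N_4 = N_1*N_2).
N_2 = N_1  [with N_1=2]  = 2
N_5 = -N_4 + N_2 + 1  [with N_4=-5, N_2=2]  = 8

8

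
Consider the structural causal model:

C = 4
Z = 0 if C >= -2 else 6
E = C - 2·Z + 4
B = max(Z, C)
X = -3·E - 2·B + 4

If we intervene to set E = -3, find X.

5

do(E=-3) replaces the equation E = C - 2·Z + 4 with the constant E = -3.
Z = 0 if C >= -2 else 6  [with C=4]  = 0
B = max(Z, C)  [with Z=0, C=4]  = 4
X = -3·E - 2·B + 4  [with E=-3, B=4]  = 5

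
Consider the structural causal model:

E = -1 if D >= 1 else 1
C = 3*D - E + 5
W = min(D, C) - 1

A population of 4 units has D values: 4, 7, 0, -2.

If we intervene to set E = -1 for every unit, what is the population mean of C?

Every unit gets E=-1 under the intervention. C values become 18, 27, 6, 0; E[C|do(E=-1)] = 12.75.

12.75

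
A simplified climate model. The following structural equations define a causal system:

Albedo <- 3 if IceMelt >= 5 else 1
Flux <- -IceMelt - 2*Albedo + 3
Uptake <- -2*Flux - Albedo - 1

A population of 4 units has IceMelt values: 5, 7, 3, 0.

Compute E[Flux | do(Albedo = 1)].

-2.75

do(Albedo=1) breaks Albedo's dependence on IceMelt. With Albedo=1 fixed, Flux across the units is -4, -6, -2, 1, mean -2.75.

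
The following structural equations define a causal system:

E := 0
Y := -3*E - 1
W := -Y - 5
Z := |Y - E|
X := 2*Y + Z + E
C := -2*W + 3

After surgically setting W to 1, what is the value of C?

The intervention breaks the incoming arrows to W: W := -Y - 5 no longer applies, and W = 1.
C = -2*W + 3  [with W=1]  = 1

1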